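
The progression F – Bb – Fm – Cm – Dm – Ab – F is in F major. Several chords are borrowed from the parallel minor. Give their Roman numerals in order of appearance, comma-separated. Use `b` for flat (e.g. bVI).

In F major the diatonic chords are F, Gm, Am, Bb, C, Dm, Edim. F, Bb and Dm all belong to that set. Fm (F–Ab–C) doesn't fit — on degree 1 F major would have F (I). Fm is the degree-1 chord of F minor, so it is the borrowed i. But Cm (C–Eb–G) is foreign: the diatonic V on degree 5 is C, whereas Cm comes from F minor. It is labeled v. Ab (Ab–C–Eb) is not: scale degree 3 in F major carries Am (iii). In F minor the chord on that degree is Ab, so here it functions as bIII, borrowed from the parallel minor.

i, v, bIII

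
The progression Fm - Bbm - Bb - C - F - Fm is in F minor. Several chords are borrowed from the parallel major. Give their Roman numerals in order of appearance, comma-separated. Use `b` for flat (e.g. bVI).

IV, I

The diatonic triads in F minor (with V from harmonic minor) are Fm, Gdim, Ab, Bbm, C, Db, Eb. Fm, Bbm and C all belong to that set. Bb (Bb–D–F) is not: scale degree 4 in F minor carries Bbm (iv). In F major the chord on that degree is Bb, so here it functions as IV, borrowed from the parallel major. F (F–A–C) is not: scale degree 1 in F minor carries Fm (i). In F major the chord on that degree is F, so here it functions as I, borrowed from the parallel major.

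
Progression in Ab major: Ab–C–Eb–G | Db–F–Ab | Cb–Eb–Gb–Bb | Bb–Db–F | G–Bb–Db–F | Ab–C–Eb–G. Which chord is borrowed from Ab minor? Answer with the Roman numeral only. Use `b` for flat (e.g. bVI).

Ab major has the diatonic set Ab, Bbm, Cm, Db, Eb, Fm, Gdim. Of the given chords, Ab–C–Eb–G = Abmaj7, Db–F–Ab = Db, Bb–Db–F = Bbm and G–Bb–Db–F = Gm7b5 are diatonic. Cb–Eb–Gb–Bb is not: scale degree 3 in Ab major carries Cm (iii). In Ab minor the chord on that degree is Cbmaj7, so here it functions as bIIImaj7, borrowed from the parallel minor.

bIIImaj7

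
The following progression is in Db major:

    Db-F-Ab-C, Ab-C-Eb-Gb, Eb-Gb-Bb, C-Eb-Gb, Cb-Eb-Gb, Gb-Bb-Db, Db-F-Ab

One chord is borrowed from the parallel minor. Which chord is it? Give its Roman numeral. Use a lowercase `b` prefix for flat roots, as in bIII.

Db major has the diatonic set Db, Ebm, Fm, Gb, Ab, Bbm, Cdim. Db–F–Ab–C = Dbmaj7, Ab–C–Eb–Gb = Ab7, Eb–Gb–Bb = Ebm, C–Eb–Gb = Cdim, Gb–Bb–Db = Gb and Db–F–Ab = Db all belong to that set. Cb–Eb–Gb is not: scale degree 7 in Db major carries Cdim (vii°). In Db minor the chord on that degree is Cb, so here it functions as bVII, borrowed from the parallel minor.

bVII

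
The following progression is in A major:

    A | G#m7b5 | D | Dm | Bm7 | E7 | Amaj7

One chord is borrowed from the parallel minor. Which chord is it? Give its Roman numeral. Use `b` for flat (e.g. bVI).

A major has the diatonic set A, Bm, C#m, D, E, F#m, G#dim. A, G#m7b5, D, Bm7, E7 and Amaj7 are all diatonic. Dm (D–F–A) is not: scale degree 4 in A major carries D (IV). In A minor the chord on that degree is Dm, so here it functions as iv, borrowed from the parallel minor.

iv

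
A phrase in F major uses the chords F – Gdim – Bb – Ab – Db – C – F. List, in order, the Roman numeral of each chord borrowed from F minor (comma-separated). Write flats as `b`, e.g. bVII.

ii°, bIII, bVI

In F major the diatonic chords are F, Gm, Am, Bb, C, Dm, Edim. F, Bb and C all belong to that set. Gdim (G–Bb–Db) doesn't fit — on degree 2 F major would have Gm (ii). Gdim is the degree-2 chord of F minor, so it is the borrowed ii°. Ab (Ab–C–Eb) is not: scale degree 3 in F major carries Am (iii). In F minor the chord on that degree is Ab, so here it functions as bIII, borrowed from the parallel minor. Db (Db–F–Ab) is not: scale degree 6 in F major carries Dm (vi). In F minor the chord on that degree is Db, so here it functions as bVI, borrowed from the parallel minor.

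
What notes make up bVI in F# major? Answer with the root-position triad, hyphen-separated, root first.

D-F#-A

The root of bVI is the lowered 6th degree: D# becomes D. In F# minor the chord on D is D–F#–A.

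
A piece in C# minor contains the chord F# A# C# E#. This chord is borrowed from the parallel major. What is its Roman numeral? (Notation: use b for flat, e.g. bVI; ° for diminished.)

IVmaj7

F# is scale degree 4 in C# minor. F#–A#–C#–E# is a major-seventh chord — the form found in C# major, not the diatonic iv (F#m). Borrowed into C# minor it is written IVmaj7.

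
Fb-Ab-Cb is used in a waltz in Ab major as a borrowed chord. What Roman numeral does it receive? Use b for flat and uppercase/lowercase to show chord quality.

bVI

Fb is the lowered form of scale degree 6 in Ab major (the diatonic degree 6 is F). The diatonic chord on degree 6 would be Fm (vi), but Fb–Ab–Cb is the major chord from Ab minor. As a borrowed chord it is labeled bVI.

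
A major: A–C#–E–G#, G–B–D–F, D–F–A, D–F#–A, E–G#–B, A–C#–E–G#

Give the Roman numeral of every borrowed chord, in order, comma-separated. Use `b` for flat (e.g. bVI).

bVII7, iv

A major has the diatonic set A, Bm, C#m, D, E, F#m, G#dim. A–C#–E–G# = Amaj7, D–F#–A = D and E–G#–B = E are all diatonic. G–B–D–F is not: scale degree 7 in A major carries G#dim (vii°). In A minor the chord on that degree is G7, so here it functions as bVII7, borrowed from the parallel minor. But D–F–A is foreign: the diatonic IV on degree 4 is D, whereas Dm comes from A minor. It is labeled iv.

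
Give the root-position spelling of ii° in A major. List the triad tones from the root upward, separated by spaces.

ii° is built on scale degree 2, which is B in both A major and its parallel. Stacking thirds in A minor on B gives B–D–F.

B D F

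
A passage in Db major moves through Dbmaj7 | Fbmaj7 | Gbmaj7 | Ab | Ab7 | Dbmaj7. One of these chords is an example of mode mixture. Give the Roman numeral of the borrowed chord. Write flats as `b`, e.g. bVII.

In Db major the diatonic chords are Db, Ebm, Fm, Gb, Ab, Bbm, Cdim. Of the given chords, Dbmaj7, Gbmaj7, Ab and Ab7 are diatonic. Fbmaj7 (Fb–Ab–Cb–Eb) is not: scale degree 3 in Db major carries Fm (iii). In Db minor the chord on that degree is Fbmaj7, so here it functions as bIIImaj7, borrowed from the parallel minor.

bIIImaj7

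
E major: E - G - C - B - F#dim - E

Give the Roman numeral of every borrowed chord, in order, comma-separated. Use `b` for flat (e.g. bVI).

In E major the diatonic chords are E, F#m, G#m, A, B, C#m, D#dim. E and B are both diatonic. G (G–B–D) is not: scale degree 3 in E major carries G#m (iii). In E minor the chord on that degree is G, so here it functions as bIII, borrowed from the parallel minor. C (C–E–G) is not: scale degree 6 in E major carries C#m (vi). In E minor the chord on that degree is C, so here it functions as bVI, borrowed from the parallel minor. But F#dim (F#–A–C) is foreign: the diatonic ii on degree 2 is F#m, whereas F#dim comes from E minor. It is labeled ii°.

bIII, bVI, ii°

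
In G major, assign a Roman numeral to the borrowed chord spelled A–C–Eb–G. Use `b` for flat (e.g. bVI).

iiø7

The root A is the diatonic 2nd degree of G major; the borrowing shows in the chord quality. A–C–Eb–G is a half-diminished-seventh chord — the form found in G minor, not the diatonic ii (Am). Borrowed into G major it is written iiø7.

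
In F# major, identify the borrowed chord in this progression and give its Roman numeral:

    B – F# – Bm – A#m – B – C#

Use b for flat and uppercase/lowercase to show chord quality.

The diatonic triads in F# major are F#, G#m, A#m, B, C#, D#m, E#dim. B, F#, A#m and C# all belong to that set. Bm (B–D–F#) is not: scale degree 4 in F# major carries B (IV). In F# minor the chord on that degree is Bm, so here it functions as iv, borrowed from the parallel minor.

iv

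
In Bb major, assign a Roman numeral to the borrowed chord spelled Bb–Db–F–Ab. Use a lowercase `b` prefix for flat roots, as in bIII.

i7

The root Bb is the diatonic 1st degree of Bb major; the borrowing shows in the chord quality. Bb–Db–F–Ab is a minor-seventh chord — the form found in Bb minor, not the diatonic I (Bb). Borrowed into Bb major it is written i7.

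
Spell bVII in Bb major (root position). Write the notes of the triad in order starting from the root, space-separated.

Scale degree 7 in Bb major is A. bVII uses the lowered form, Ab, taken from Bb minor. In Bb minor the chord on Ab is Ab–C–Eb.

Ab C Eb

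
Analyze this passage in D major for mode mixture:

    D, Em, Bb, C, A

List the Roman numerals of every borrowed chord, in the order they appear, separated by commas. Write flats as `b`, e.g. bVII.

bVI, bVII

The diatonic triads in D major are D, Em, F#m, G, A, Bm, C#dim. D, Em and A all belong to that set. But Bb (Bb–D–F) is foreign: the diatonic vi on degree 6 is Bm, whereas Bb comes from D minor. It is labeled bVI. C (C–E–G) is not: scale degree 7 in D major carries C#dim (vii°). In D minor the chord on that degree is C, so here it functions as bVII, borrowed from the parallel minor.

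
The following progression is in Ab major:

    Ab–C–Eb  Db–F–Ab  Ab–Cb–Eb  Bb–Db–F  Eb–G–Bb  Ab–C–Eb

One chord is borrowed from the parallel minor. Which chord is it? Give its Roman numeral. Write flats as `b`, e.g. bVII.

i

The diatonic triads in Ab major are Ab, Bbm, Cm, Db, Eb, Fm, Gdim. Of the given chords, Ab–C–Eb = Ab, Db–F–Ab = Db, Bb–Db–F = Bbm and Eb–G–Bb = Eb are diatonic. Ab–Cb–Eb doesn't fit — on degree 1 Ab major would have Ab (I). Abm is the degree-1 chord of Ab minor, so it is the borrowed i.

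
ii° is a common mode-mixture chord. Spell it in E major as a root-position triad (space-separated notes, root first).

F# A C

ii° is built on scale degree 2, which is F# in both E major and its parallel. Stacking thirds in E minor on F# gives F#–A–C.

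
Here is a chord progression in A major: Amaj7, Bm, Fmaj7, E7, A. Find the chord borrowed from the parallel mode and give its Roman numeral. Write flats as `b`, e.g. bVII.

bVImaj7

In A major the diatonic chords are A, Bm, C#m, D, E, F#m, G#dim. Amaj7, Bm, E7 and A all belong to that set. But Fmaj7 (F–A–C–E) is foreign: the diatonic vi on degree 6 is F#m, whereas Fmaj7 comes from A minor. It is labeled bVImaj7.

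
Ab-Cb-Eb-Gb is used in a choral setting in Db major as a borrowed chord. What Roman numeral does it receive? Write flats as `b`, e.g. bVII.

v7

The root Ab is the diatonic 5th degree of Db major; the borrowing shows in the chord quality. The diatonic chord on degree 5 would be Ab (V), but Ab–Cb–Eb–Gb is the minor-seventh chord from Db minor. As a borrowed chord it is labeled v7.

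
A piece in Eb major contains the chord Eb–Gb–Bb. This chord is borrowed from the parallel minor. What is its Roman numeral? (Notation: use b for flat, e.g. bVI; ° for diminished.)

Eb is scale degree 1 in Eb major. Diatonically Eb major has Eb (I) on that degree; Eb–Gb–Bb is instead the minor chord native to Eb minor, so it takes the label i.

i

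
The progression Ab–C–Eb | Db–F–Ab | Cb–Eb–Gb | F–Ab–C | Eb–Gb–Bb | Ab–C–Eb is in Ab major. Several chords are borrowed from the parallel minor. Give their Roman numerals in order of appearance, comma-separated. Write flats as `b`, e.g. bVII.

bIII, v

In Ab major the diatonic chords are Ab, Bbm, Cm, Db, Eb, Fm, Gdim. Of the given chords, Ab–C–Eb = Ab, Db–F–Ab = Db and F–Ab–C = Fm are diatonic. Cb–Eb–Gb doesn't fit — on degree 3 Ab major would have Cm (iii). Cb is the degree-3 chord of Ab minor, so it is the borrowed bIII. Eb–Gb–Bb doesn't fit — on degree 5 Ab major would have Eb (V). Ebm is the degree-5 chord of Ab minor, so it is the borrowed v.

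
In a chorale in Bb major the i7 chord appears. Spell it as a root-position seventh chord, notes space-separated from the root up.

i7 is built on scale degree 1, which is Bb in both Bb major and its parallel. Stacking thirds in Bb minor on Bb gives Bb–Db–F–Ab.

Bb Db F Ab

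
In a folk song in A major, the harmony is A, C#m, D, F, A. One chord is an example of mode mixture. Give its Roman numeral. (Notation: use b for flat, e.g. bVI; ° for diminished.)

bVI

In A major the diatonic chords are A, Bm, C#m, D, E, F#m, G#dim. Of the given chords, A, C#m and D are diatonic. F (F–A–C) doesn't fit — on degree 6 A major would have F#m (vi). F is the degree-6 chord of A minor, so it is the borrowed bVI.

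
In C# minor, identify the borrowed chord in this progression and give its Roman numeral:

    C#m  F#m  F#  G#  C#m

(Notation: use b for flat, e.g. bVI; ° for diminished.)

IV

The diatonic triads in C# minor (with V from harmonic minor) are C#m, D#dim, E, F#m, G#, A, B. Of the given chords, C#m, F#m and G# are diatonic. F# (F#–A#–C#) doesn't fit — on degree 4 C# minor would have F#m (iv). F# is the degree-4 chord of C# major, so it is the borrowed IV.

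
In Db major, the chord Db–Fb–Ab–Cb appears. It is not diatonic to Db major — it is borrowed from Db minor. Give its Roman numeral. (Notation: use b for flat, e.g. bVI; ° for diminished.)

i7

Db is scale degree 1 in Db major. Diatonically Db major has Db (I) on that degree; Db–Fb–Ab–Cb is instead the minor-seventh chord native to Db minor, so it takes the label i7.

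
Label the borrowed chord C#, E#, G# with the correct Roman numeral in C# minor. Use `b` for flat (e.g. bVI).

I

The root C# is the diatonic 1st degree of C# minor; the borrowing shows in the chord quality. Diatonically C# minor has C#m (i) on that degree; C#–E#–G# is instead the major chord native to C# major, so it takes the label I.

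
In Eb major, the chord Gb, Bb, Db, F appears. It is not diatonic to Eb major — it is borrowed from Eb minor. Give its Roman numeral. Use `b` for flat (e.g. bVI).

bIIImaj7

In Eb major scale degree 3 is G; Gb is its lowered form, from Eb minor. The diatonic chord on degree 3 would be Gm (iii), but Gb–Bb–Db–F is the major-seventh chord from Eb minor. As a borrowed chord it is labeled bIIImaj7.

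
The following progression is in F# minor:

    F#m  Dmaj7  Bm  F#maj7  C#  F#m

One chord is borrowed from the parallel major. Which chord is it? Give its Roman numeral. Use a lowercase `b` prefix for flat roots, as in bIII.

Imaj7

The diatonic triads in F# minor (with V from harmonic minor) are F#m, G#dim, A, Bm, C#, D, E. F#m, Dmaj7, Bm and C# all belong to that set. F#maj7 (F#–A#–C#–E#) doesn't fit — on degree 1 F# minor would have F#m (i). F#maj7 is the degree-1 chord of F# major, so it is the borrowed Imaj7.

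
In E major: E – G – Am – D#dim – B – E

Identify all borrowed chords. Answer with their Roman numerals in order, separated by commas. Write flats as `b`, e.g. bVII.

In E major the diatonic chords are E, F#m, G#m, A, B, C#m, D#dim. E, D#dim and B are all diatonic. G (G–B–D) doesn't fit — on degree 3 E major would have G#m (iii). G is the degree-3 chord of E minor, so it is the borrowed bIII. Am (A–C–E) is not: scale degree 4 in E major carries A (IV). In E minor the chord on that degree is Am, so here it functions as iv, borrowed from the parallel minor.

bIII, iv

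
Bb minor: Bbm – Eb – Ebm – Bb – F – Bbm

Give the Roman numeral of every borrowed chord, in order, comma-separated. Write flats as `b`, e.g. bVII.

IV, I

In Bb minor (with V from harmonic minor) the diatonic chords are Bbm, Cdim, Db, Ebm, F, Gb, Ab. Of the given chords, Bbm, Ebm and F are diatonic. But Eb (Eb–G–Bb) is foreign: the diatonic iv on degree 4 is Ebm, whereas Eb comes from Bb major. It is labeled IV. Bb (Bb–D–F) is not: scale degree 1 in Bb minor carries Bbm (i). In Bb major the chord on that degree is Bb, so here it functions as I, borrowed from the parallel major.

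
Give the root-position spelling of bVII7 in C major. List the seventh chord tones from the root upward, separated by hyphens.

The root of bVII7 is the lowered 7th degree: B becomes Bb. Stacking thirds in C minor on Bb gives Bb–D–F–Ab.

Bb-D-F-Ab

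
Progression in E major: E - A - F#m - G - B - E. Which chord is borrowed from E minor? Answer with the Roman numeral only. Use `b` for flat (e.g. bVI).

bIII

E major has the diatonic set E, F#m, G#m, A, B, C#m, D#dim. E, A, F#m and B all belong to that set. G (G–B–D) is not: scale degree 3 in E major carries G#m (iii). In E minor the chord on that degree is G, so here it functions as bIII, borrowed from the parallel minor.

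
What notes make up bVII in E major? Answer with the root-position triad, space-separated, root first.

D F# A

The root of bVII is the lowered 7th degree: D# becomes D. In E minor the chord on D is D–F#–A.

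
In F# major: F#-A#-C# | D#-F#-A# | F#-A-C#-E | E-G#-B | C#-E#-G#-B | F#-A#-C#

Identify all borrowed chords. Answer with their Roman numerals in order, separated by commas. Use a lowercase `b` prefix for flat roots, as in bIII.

F# major has the diatonic set F#, G#m, A#m, B, C#, D#m, E#dim. Of the given chords, F#–A#–C# = F#, D#–F#–A# = D#m and C#–E#–G#–B = C#7 are diatonic. F#–A–C#–E is not: scale degree 1 in F# major carries F# (I). In F# minor the chord on that degree is F#m7, so here it functions as i7, borrowed from the parallel minor. But E–G#–B is foreign: the diatonic vii° on degree 7 is E#dim, whereas E comes from F# minor. It is labeled bVII.

i7, bVII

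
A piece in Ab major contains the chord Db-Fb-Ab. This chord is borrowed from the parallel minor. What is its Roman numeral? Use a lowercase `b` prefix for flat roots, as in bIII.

iv

Db is scale degree 4 in Ab major. The diatonic chord on degree 4 would be Db (IV), but Db–Fb–Ab is the minor chord from Ab minor. As a borrowed chord it is labeled iv.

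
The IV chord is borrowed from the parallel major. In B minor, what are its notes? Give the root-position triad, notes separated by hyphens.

E-G#-B

The root, E, is scale degree 4 — the same note in B minor and B major; only the chord quality changes. Stacking thirds in B major on E gives E–G#–B.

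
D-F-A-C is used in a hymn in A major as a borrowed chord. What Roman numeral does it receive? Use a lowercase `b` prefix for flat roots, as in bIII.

iv7

The root D is the diatonic 4th degree of A major; the borrowing shows in the chord quality. Diatonically A major has D (IV) on that degree; D–F–A–C is instead the minor-seventh chord native to A minor, so it takes the label iv7.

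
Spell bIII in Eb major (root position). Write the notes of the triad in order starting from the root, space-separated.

Gb Bb Db

The root of bIII is the lowered 3rd degree: G becomes Gb. Stacking thirds in Eb minor on Gb gives Gb–Bb–Db.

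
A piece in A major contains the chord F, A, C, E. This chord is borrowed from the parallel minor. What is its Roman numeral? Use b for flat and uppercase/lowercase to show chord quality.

bVImaj7

F is the lowered form of scale degree 6 in A major (the diatonic degree 6 is F#). Diatonically A major has F#m (vi) on that degree; F–A–C–E is instead the major-seventh chord native to A minor, so it takes the label bVImaj7.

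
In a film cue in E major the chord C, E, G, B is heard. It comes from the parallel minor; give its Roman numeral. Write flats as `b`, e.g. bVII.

bVImaj7

The root C is the lowered 6th scale degree — diatonically E major has C# there. The diatonic chord on degree 6 would be C#m (vi), but C–E–G–B is the major-seventh chord from E minor. As a borrowed chord it is labeled bVImaj7.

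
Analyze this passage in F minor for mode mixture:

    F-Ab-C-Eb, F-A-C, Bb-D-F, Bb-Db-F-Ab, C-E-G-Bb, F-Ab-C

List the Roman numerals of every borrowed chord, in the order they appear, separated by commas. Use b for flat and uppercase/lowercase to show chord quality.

I, IV

F minor has the diatonic set Fm, Gdim, Ab, Bbm, C, Db, Eb (with V from harmonic minor). F–Ab–C–Eb = Fm7, Bb–Db–F–Ab = Bbm7, C–E–G–Bb = C7 and F–Ab–C = Fm are all diatonic. F–A–C is not: scale degree 1 in F minor carries Fm (i). In F major the chord on that degree is F, so here it functions as I, borrowed from the parallel major. But Bb–D–F is foreign: the diatonic iv on degree 4 is Bbm, whereas Bb comes from F major. It is labeled IV.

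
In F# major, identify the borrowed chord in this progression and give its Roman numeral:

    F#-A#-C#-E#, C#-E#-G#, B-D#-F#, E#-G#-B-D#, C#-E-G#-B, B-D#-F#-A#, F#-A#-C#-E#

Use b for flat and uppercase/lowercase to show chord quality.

F# major has the diatonic set F#, G#m, A#m, B, C#, D#m, E#dim. Of the given chords, F#–A#–C#–E# = F#maj7, C#–E#–G# = C#, B–D#–F# = B, E#–G#–B–D# = E#m7b5 and B–D#–F#–A# = Bmaj7 are diatonic. C#–E–G#–B is not: scale degree 5 in F# major carries C# (V). In F# minor the chord on that degree is C#m7, so here it functions as v7, borrowed from the parallel minor.

v7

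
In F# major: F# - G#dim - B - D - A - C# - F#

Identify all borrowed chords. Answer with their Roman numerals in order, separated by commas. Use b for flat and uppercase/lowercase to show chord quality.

ii°, bVI, bIII

The diatonic triads in F# major are F#, G#m, A#m, B, C#, D#m, E#dim. Of the given chords, F#, B and C# are diatonic. But G#dim (G#–B–D) is foreign: the diatonic ii on degree 2 is G#m, whereas G#dim comes from F# minor. It is labeled ii°. But D (D–F#–A) is foreign: the diatonic vi on degree 6 is D#m, whereas D comes from F# minor. It is labeled bVI. But A (A–C#–E) is foreign: the diatonic iii on degree 3 is A#m, whereas A comes from F# minor. It is labeled bIII.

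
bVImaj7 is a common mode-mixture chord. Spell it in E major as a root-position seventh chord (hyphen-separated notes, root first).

bVImaj7 is built on the lowered scale degree 6. In E major degree 6 is C#; lowered it becomes C. Stacking thirds in E minor on C gives C–E–G–B.

C-E-G-B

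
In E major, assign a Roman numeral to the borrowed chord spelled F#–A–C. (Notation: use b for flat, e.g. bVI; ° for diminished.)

ii°

The root F# is the diatonic 2nd degree of E major; the borrowing shows in the chord quality. The diatonic chord on degree 2 would be F#m (ii), but F#–A–C is the diminished chord from E minor. As a borrowed chord it is labeled ii°.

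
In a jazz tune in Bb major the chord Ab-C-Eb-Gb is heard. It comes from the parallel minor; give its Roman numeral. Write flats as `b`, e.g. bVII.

In Bb major scale degree 7 is A; Ab is its lowered form, from Bb minor. Diatonically Bb major has Adim (vii°) on that degree; Ab–C–Eb–Gb is instead the dominant-seventh chord native to Bb minor, so it takes the label bVII7.

bVII7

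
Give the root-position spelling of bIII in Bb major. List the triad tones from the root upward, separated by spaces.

Db F Ab

The root of bIII is the lowered 3rd degree: D becomes Db. In Bb minor the chord on Db is Db–F–Ab.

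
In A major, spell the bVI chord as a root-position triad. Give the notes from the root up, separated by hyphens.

F-A-C

Scale degree 6 in A major is F#. bVI uses the lowered form, F, taken from A minor. In A minor the chord on F is F–A–C.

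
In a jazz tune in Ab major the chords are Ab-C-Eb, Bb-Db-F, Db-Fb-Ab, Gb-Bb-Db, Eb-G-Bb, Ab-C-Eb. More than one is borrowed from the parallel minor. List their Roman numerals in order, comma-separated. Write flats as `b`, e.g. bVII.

iv, bVII

Ab major has the diatonic set Ab, Bbm, Cm, Db, Eb, Fm, Gdim. Ab–C–Eb = Ab, Bb–Db–F = Bbm and Eb–G–Bb = Eb are all diatonic. Db–Fb–Ab is not: scale degree 4 in Ab major carries Db (IV). In Ab minor the chord on that degree is Dbm, so here it functions as iv, borrowed from the parallel minor. Gb–Bb–Db doesn't fit — on degree 7 Ab major would have Gdim (vii°). Gb is the degree-7 chord of Ab minor, so it is the borrowed bVII.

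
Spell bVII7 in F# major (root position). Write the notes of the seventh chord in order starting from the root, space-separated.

E G# B D

The root of bVII7 is the lowered 7th degree: E# becomes E. In F# minor the chord on E is E–G#–B–D.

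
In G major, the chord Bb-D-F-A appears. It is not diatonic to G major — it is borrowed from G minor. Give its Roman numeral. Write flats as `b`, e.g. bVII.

The root Bb is the lowered 3rd scale degree — diatonically G major has B there. Diatonically G major has Bm (iii) on that degree; Bb–D–F–A is instead the major-seventh chord native to G minor, so it takes the label bIIImaj7.

bIIImaj7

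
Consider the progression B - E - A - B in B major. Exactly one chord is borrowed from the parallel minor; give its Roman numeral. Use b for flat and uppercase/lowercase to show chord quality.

B major has the diatonic set B, C#m, D#m, E, F#, G#m, A#dim. Of the given chords, B and E are diatonic. But A (A–C#–E) is foreign: the diatonic vii° on degree 7 is A#dim, whereas A comes from B minor. It is labeled bVII.

bVII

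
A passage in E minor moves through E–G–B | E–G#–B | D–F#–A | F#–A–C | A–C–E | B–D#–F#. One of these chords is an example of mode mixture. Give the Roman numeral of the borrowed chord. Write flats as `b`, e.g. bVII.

E minor has the diatonic set Em, F#dim, G, Am, B, C, D (with V from harmonic minor). E–G–B = Em, D–F#–A = D, F#–A–C = F#dim, A–C–E = Am and B–D#–F# = B are all diatonic. E–G#–B doesn't fit — on degree 1 E minor would have Em (i). E is the degree-1 chord of E major, so it is the borrowed I.

I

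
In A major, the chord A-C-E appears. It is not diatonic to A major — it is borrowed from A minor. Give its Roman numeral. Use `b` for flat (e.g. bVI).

i

A is scale degree 1 in A major. A–C–E is a minor chord — the form found in A minor, not the diatonic I (A). Borrowed into A major it is written i.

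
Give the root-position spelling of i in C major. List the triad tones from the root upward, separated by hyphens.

C-Eb-G

i is built on scale degree 1, which is C in both C major and its parallel. In C minor the chord on C is C–Eb–G.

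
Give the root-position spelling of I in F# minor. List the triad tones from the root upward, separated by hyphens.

I is built on scale degree 1, which is F# in both F# minor and its parallel. In F# major the chord on F# is F#–A#–C#.

F#-A#-C#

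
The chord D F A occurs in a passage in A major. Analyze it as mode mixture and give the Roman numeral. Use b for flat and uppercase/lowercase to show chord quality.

D is scale degree 4 in A major. Diatonically A major has D (IV) on that degree; D–F–A is instead the minor chord native to A minor, so it takes the label iv.

iv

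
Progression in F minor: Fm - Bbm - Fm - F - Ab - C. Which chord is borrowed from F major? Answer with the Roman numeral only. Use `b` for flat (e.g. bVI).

The diatonic triads in F minor (with V from harmonic minor) are Fm, Gdim, Ab, Bbm, C, Db, Eb. Fm, Bbm, Ab and C are all diatonic. F (F–A–C) is not: scale degree 1 in F minor carries Fm (i). In F major the chord on that degree is F, so here it functions as I, borrowed from the parallel major.

I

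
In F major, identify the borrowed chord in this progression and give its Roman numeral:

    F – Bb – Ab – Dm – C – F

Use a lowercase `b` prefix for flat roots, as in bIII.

bIII

F major has the diatonic set F, Gm, Am, Bb, C, Dm, Edim. F, Bb, Dm and C all belong to that set. Ab (Ab–C–Eb) is not: scale degree 3 in F major carries Am (iii). In F minor the chord on that degree is Ab, so here it functions as bIII, borrowed from the parallel minor.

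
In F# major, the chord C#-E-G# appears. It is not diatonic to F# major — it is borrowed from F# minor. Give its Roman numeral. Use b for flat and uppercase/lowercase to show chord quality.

The root C# is the diatonic 5th degree of F# major; the borrowing shows in the chord quality. C#–E–G# is a minor chord — the form found in F# minor, not the diatonic V (C#). Borrowed into F# major it is written v.

v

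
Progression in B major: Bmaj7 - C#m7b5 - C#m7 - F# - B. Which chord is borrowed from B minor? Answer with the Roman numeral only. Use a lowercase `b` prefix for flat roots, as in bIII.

iiø7

B major has the diatonic set B, C#m, D#m, E, F#, G#m, A#dim. Bmaj7, C#m7, F# and B all belong to that set. C#m7b5 (C#–E–G–B) is not: scale degree 2 in B major carries C#m (ii). In B minor the chord on that degree is C#m7b5, so here it functions as iiø7, borrowed from the parallel minor.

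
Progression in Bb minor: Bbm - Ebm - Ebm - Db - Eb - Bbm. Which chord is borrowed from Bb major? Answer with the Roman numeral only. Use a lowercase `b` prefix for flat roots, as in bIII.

In Bb minor (with V from harmonic minor) the diatonic chords are Bbm, Cdim, Db, Ebm, F, Gb, Ab. Of the given chords, Bbm, Ebm and Db are diatonic. Eb (Eb–G–Bb) is not: scale degree 4 in Bb minor carries Ebm (iv). In Bb major the chord on that degree is Eb, so here it functions as IV, borrowed from the parallel major.

IV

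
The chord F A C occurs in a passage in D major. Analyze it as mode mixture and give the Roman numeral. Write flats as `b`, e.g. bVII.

In D major scale degree 3 is F#; F is its lowered form, from D minor. F–A–C is a major chord — the form found in D minor, not the diatonic iii (F#m). Borrowed into D major it is written bIII.

bIII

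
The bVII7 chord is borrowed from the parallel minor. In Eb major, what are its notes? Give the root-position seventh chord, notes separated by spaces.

Scale degree 7 in Eb major is D. bVII7 uses the lowered form, Db, taken from Eb minor. Stacking thirds in Eb minor on Db gives Db–F–Ab–Cb.

Db F Ab Cb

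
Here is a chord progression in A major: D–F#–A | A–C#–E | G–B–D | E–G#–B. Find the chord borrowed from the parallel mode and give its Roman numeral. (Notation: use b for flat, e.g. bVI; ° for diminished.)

bVII

A major has the diatonic set A, Bm, C#m, D, E, F#m, G#dim. D–F#–A = D, A–C#–E = A and E–G#–B = E all belong to that set. G–B–D is not: scale degree 7 in A major carries G#dim (vii°). In A minor the chord on that degree is G, so here it functions as bVII, borrowed from the parallel minor.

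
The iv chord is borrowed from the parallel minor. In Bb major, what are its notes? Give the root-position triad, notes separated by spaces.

The root, Eb, is scale degree 4 — the same note in Bb major and Bb minor; only the chord quality changes. Stacking thirds in Bb minor on Eb gives Eb–Gb–Bb.

Eb Gb Bb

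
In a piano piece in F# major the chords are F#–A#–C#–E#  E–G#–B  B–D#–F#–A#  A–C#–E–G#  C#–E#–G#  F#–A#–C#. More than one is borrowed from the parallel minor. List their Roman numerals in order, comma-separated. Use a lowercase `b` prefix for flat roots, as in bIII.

In F# major the diatonic chords are F#, G#m, A#m, B, C#, D#m, E#dim. F#–A#–C#–E# = F#maj7, B–D#–F#–A# = Bmaj7, C#–E#–G# = C# and F#–A#–C# = F# are all diatonic. But E–G#–B is foreign: the diatonic vii° on degree 7 is E#dim, whereas E comes from F# minor. It is labeled bVII. A–C#–E–G# is not: scale degree 3 in F# major carries A#m (iii). In F# minor the chord on that degree is Amaj7, so here it functions as bIIImaj7, borrowed from the parallel minor.

bVII, bIIImaj7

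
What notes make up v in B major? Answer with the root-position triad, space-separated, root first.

F# A C#

v is built on scale degree 5, which is F# in both B major and its parallel. Stacking thirds in B minor on F# gives F#–A–C#.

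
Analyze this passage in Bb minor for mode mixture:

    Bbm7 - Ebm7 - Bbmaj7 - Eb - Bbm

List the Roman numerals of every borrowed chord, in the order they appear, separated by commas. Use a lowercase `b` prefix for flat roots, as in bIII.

Imaj7, IV

In Bb minor (with V from harmonic minor) the diatonic chords are Bbm, Cdim, Db, Ebm, F, Gb, Ab. Bbm7, Ebm7 and Bbm are all diatonic. But Bbmaj7 (Bb–D–F–A) is foreign: the diatonic i on degree 1 is Bbm, whereas Bbmaj7 comes from Bb major. It is labeled Imaj7. But Eb (Eb–G–Bb) is foreign: the diatonic iv on degree 4 is Ebm, whereas Eb comes from Bb major. It is labeled IV.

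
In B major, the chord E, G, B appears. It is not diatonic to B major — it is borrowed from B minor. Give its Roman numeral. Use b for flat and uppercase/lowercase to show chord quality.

The root E is the diatonic 4th degree of B major; the borrowing shows in the chord quality. E–G–B is a minor chord — the form found in B minor, not the diatonic IV (E). Borrowed into B major it is written iv.

iv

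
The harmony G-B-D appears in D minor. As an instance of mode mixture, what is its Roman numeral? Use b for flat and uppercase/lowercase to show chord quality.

IV

The root G is the diatonic 4th degree of D minor; the borrowing shows in the chord quality. G–B–D is a major chord — the form found in D major, not the diatonic iv (Gm). Borrowed into D minor it is written IV.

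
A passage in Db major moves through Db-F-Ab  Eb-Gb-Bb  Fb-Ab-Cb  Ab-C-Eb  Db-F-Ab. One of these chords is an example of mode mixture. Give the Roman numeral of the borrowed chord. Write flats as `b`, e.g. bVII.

bIII

Db major has the diatonic set Db, Ebm, Fm, Gb, Ab, Bbm, Cdim. Db–F–Ab = Db, Eb–Gb–Bb = Ebm and Ab–C–Eb = Ab all belong to that set. But Fb–Ab–Cb is foreign: the diatonic iii on degree 3 is Fm, whereas Fb comes from Db minor. It is labeled bIII.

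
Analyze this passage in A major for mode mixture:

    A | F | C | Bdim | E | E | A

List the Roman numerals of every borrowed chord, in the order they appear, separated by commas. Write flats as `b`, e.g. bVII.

A major has the diatonic set A, Bm, C#m, D, E, F#m, G#dim. Of the given chords, A and E are diatonic. F (F–A–C) is not: scale degree 6 in A major carries F#m (vi). In A minor the chord on that degree is F, so here it functions as bVI, borrowed from the parallel minor. C (C–E–G) doesn't fit — on degree 3 A major would have C#m (iii). C is the degree-3 chord of A minor, so it is the borrowed bIII. Bdim (B–D–F) is not: scale degree 2 in A major carries Bm (ii). In A minor the chord on that degree is Bdim, so here it functions as ii°, borrowed from the parallel minor.

bVI, bIII, ii°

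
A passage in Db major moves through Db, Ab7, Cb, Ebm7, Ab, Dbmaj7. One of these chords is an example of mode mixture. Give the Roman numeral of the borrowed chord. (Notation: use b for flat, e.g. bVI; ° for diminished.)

The diatonic triads in Db major are Db, Ebm, Fm, Gb, Ab, Bbm, Cdim. Db, Ab7, Ebm7, Ab and Dbmaj7 are all diatonic. Cb (Cb–Eb–Gb) is not: scale degree 7 in Db major carries Cdim (vii°). In Db minor the chord on that degree is Cb, so here it functions as bVII, borrowed from the parallel minor.

bVII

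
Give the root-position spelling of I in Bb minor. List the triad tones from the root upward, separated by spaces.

Bb D F

The root, Bb, is scale degree 1 — the same note in Bb minor and Bb major; only the chord quality changes. Stacking thirds in Bb major on Bb gives Bb–D–F.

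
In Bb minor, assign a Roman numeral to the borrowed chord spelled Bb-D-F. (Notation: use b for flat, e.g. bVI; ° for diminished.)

The root Bb is the diatonic 1st degree of Bb minor; the borrowing shows in the chord quality. Diatonically Bb minor has Bbm (i) on that degree; Bb–D–F is instead the major chord native to Bb major, so it takes the label I.

I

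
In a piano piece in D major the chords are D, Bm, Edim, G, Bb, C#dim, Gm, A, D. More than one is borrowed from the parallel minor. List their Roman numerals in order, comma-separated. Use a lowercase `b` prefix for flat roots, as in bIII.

The diatonic triads in D major are D, Em, F#m, G, A, Bm, C#dim. D, Bm, G, C#dim and A all belong to that set. Edim (E–G–Bb) doesn't fit — on degree 2 D major would have Em (ii). Edim is the degree-2 chord of D minor, so it is the borrowed ii°. But Bb (Bb–D–F) is foreign: the diatonic vi on degree 6 is Bm, whereas Bb comes from D minor. It is labeled bVI. But Gm (G–Bb–D) is foreign: the diatonic IV on degree 4 is G, whereas Gm comes from D minor. It is labeled iv.

ii°, bVI, iv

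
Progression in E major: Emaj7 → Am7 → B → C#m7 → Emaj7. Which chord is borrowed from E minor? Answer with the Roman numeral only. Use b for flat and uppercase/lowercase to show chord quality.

The diatonic triads in E major are E, F#m, G#m, A, B, C#m, D#dim. Of the given chords, Emaj7, B and C#m7 are diatonic. But Am7 (A–C–E–G) is foreign: the diatonic IV on degree 4 is A, whereas Am7 comes from E minor. It is labeled iv7.

iv7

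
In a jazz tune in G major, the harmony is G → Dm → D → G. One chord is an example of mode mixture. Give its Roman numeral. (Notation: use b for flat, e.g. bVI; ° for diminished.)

G major has the diatonic set G, Am, Bm, C, D, Em, F#dim. Of the given chords, G and D are diatonic. Dm (D–F–A) is not: scale degree 5 in G major carries D (V). In G minor the chord on that degree is Dm, so here it functions as v, borrowed from the parallel minor.

v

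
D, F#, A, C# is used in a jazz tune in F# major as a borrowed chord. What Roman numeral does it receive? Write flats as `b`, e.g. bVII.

D is the lowered form of scale degree 6 in F# major (the diatonic degree 6 is D#). The diatonic chord on degree 6 would be D#m (vi), but D–F#–A–C# is the major-seventh chord from F# minor. As a borrowed chord it is labeled bVImaj7.

bVImaj7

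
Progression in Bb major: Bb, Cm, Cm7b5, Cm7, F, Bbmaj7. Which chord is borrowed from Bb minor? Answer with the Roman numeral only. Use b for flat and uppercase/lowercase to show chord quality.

iiø7

Bb major has the diatonic set Bb, Cm, Dm, Eb, F, Gm, Adim. Bb, Cm, Cm7, F and Bbmaj7 are all diatonic. But Cm7b5 (C–Eb–Gb–Bb) is foreign: the diatonic ii on degree 2 is Cm, whereas Cm7b5 comes from Bb minor. It is labeled iiø7.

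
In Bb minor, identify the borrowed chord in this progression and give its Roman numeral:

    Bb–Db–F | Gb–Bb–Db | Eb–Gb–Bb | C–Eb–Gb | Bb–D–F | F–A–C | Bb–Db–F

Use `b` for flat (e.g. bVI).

I

In Bb minor (with V from harmonic minor) the diatonic chords are Bbm, Cdim, Db, Ebm, F, Gb, Ab. Bb–Db–F = Bbm, Gb–Bb–Db = Gb, Eb–Gb–Bb = Ebm, C–Eb–Gb = Cdim and F–A–C = F are all diatonic. Bb–D–F doesn't fit — on degree 1 Bb minor would have Bbm (i). Bb is the degree-1 chord of Bb major, so it is the borrowed I.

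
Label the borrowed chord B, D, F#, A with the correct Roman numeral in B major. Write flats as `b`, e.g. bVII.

i7

The root B is the diatonic 1st degree of B major; the borrowing shows in the chord quality. The diatonic chord on degree 1 would be B (I), but B–D–F#–A is the minor-seventh chord from B minor. As a borrowed chord it is labeled i7.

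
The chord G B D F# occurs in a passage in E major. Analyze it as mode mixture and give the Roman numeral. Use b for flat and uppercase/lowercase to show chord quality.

In E major scale degree 3 is G#; G is its lowered form, from E minor. The diatonic chord on degree 3 would be G#m (iii), but G–B–D–F# is the major-seventh chord from E minor. As a borrowed chord it is labeled bIIImaj7.

bIIImaj7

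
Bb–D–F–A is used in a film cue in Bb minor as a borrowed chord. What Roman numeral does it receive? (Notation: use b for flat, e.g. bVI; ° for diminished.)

Imaj7

The root Bb is the diatonic 1st degree of Bb minor; the borrowing shows in the chord quality. Bb–D–F–A is a major-seventh chord — the form found in Bb major, not the diatonic i (Bbm). Borrowed into Bb minor it is written Imaj7.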